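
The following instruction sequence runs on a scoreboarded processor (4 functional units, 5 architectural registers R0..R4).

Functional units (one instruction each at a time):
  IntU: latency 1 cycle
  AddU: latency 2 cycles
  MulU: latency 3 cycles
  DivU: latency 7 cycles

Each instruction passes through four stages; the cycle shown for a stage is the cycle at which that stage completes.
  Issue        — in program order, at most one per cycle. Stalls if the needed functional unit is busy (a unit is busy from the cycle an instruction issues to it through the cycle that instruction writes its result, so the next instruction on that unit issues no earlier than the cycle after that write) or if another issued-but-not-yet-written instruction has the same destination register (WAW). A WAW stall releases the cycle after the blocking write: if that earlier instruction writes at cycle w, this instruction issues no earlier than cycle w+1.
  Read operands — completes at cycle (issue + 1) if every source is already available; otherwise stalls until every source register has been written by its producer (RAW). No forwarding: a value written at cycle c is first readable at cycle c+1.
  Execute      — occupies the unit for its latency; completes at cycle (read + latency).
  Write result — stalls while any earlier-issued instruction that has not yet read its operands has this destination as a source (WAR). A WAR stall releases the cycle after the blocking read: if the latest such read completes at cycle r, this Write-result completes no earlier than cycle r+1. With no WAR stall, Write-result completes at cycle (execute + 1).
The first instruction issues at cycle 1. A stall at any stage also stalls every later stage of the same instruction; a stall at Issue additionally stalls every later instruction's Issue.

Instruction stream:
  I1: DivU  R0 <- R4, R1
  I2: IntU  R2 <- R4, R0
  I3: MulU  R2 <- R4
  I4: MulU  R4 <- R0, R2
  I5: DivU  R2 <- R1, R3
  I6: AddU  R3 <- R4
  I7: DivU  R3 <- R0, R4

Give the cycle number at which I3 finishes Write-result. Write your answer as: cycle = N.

cycle = 19

I1: IS=1 RO=2 EX=9 WR=10
I2: IS=2 RO=11 EX=12 WR=13  [RAW R0: wait I1 write@10]
I3: IS=14 RO=15 EX=18 WR=19  [WAW R2: wait I2 write@13]
I4: IS=20 RO=21 EX=24 WR=25  [struct: MulU busy until I3 writes@19]
I5: IS=21 RO=22 EX=29 WR=30
I6: IS=22 RO=26 EX=28 WR=29  [RAW R4: wait I4 write@25]
I7: IS=31 RO=32 EX=39 WR=40  [struct: DivU busy until I5 writes@30]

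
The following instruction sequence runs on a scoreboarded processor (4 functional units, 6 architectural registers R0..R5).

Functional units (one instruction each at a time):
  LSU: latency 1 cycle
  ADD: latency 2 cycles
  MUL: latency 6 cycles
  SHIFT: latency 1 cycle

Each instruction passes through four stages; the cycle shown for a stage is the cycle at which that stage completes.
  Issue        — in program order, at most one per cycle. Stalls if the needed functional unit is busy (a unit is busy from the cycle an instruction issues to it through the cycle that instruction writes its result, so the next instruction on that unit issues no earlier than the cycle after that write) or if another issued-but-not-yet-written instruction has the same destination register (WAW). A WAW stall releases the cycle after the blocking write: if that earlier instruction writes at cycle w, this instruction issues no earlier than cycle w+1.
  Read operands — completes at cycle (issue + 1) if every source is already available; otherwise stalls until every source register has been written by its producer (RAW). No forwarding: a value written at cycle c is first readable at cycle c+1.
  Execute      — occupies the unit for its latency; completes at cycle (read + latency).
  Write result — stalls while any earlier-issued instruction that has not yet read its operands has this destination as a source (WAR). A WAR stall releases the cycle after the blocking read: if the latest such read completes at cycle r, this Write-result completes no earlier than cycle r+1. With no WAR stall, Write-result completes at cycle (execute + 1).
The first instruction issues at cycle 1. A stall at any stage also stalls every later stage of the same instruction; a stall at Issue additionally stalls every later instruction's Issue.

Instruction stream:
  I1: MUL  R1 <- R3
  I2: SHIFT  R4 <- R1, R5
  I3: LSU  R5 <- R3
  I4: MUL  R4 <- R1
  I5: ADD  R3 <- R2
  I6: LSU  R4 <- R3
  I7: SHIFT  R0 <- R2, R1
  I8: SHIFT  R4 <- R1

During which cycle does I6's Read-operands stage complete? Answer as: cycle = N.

c1: I1 dispatched to MUL
c2: I1 operands ready, I2 dispatched to SHIFT
c3: I3 dispatched to LSU
c4: I3 operands ready
c5: I3 complete
c8: I1 complete
c9: R1←I1
c10: I2 operands ready
c11: I2 complete, R5←I3
c12: R4←I2
c13: I4 dispatched to MUL
c14: I4 operands ready, I5 dispatched to ADD
c15: I5 operands ready
c17: I5 complete
c18: R3←I5
c20: I4 complete
c21: R4←I4
c22: I6 dispatched to LSU
c23: I6 operands ready, I7 dispatched to SHIFT
c24: I6 complete, I7 operands ready
c25: R4←I6, I7 complete
c26: R0←I7
c27: I8 dispatched to SHIFT
c28: I8 operands ready
c29: I8 complete
c30: R4←I8

cycle = 23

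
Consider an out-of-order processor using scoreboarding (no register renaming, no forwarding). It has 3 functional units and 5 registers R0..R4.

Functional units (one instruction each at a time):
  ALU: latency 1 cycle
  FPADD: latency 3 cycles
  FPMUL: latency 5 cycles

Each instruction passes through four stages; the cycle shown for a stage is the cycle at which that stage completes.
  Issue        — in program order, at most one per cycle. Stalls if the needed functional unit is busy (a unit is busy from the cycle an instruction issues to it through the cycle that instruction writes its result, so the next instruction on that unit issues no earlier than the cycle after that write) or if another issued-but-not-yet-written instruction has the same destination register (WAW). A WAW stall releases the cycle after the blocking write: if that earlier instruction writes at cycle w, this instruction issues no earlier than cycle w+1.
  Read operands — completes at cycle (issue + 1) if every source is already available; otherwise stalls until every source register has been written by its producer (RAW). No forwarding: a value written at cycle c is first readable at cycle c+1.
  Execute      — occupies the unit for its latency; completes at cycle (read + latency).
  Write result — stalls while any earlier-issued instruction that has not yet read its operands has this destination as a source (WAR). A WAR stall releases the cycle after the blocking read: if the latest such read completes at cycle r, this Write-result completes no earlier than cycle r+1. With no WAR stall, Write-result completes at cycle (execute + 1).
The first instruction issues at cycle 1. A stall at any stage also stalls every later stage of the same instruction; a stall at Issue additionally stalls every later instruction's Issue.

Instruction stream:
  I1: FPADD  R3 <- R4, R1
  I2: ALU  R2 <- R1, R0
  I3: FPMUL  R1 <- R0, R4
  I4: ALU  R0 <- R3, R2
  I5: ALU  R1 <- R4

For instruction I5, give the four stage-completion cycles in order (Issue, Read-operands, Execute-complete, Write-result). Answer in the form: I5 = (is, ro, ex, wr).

I5 = (11, 12, 13, 14)

c1: I1 issues→FPADD
c2: I1 reads; I2 issues→ALU
c3: I2 reads; I3 issues→FPMUL
c4: I2 exec-done; I3 reads
c5: I1 exec-done; I2 writes R2
c6: I1 writes R3; I4 issues→ALU
c7: I4 reads
c8: I4 exec-done
c9: I3 exec-done; I4 writes R0
c10: I3 writes R1
c11: I5 issues→ALU
c12: I5 reads
c13: I5 exec-done
c14: I5 writes R1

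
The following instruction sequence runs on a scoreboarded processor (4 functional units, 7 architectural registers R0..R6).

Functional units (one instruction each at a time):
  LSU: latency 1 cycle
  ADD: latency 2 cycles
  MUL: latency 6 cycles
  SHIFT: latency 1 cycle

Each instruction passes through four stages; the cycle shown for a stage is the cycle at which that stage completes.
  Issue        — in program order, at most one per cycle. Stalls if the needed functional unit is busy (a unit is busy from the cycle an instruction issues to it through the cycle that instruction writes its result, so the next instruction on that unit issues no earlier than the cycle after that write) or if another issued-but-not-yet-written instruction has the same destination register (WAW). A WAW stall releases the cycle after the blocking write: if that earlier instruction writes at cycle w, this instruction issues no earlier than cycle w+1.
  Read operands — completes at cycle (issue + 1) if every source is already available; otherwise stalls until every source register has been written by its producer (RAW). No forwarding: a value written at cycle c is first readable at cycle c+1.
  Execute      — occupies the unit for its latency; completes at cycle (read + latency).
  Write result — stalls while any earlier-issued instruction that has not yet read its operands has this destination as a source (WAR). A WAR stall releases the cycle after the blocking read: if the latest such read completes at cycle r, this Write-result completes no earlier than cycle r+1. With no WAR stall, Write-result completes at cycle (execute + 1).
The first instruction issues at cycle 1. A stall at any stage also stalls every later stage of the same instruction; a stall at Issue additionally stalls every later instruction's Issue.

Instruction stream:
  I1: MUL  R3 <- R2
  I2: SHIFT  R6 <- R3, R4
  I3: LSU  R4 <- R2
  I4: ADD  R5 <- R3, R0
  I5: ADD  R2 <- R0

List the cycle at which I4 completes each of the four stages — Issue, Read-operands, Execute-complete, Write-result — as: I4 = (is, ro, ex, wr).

c1: I1 issues→MUL
c2: I1 reads | I2 issues→SHIFT
c3: I3 issues→LSU
c4: I3 reads | I4 issues→ADD
c5: I3 exec-done
c8: I1 exec-done
c9: I1 writes R3
c10: I2 reads | I4 reads
c11: I2 exec-done | I3 writes R4
c12: I2 writes R6 | I4 exec-done
c13: I4 writes R5
c14: I5 issues→ADD
c15: I5 reads
c17: I5 exec-done
c18: I5 writes R2

I4 = (4, 10, 12, 13)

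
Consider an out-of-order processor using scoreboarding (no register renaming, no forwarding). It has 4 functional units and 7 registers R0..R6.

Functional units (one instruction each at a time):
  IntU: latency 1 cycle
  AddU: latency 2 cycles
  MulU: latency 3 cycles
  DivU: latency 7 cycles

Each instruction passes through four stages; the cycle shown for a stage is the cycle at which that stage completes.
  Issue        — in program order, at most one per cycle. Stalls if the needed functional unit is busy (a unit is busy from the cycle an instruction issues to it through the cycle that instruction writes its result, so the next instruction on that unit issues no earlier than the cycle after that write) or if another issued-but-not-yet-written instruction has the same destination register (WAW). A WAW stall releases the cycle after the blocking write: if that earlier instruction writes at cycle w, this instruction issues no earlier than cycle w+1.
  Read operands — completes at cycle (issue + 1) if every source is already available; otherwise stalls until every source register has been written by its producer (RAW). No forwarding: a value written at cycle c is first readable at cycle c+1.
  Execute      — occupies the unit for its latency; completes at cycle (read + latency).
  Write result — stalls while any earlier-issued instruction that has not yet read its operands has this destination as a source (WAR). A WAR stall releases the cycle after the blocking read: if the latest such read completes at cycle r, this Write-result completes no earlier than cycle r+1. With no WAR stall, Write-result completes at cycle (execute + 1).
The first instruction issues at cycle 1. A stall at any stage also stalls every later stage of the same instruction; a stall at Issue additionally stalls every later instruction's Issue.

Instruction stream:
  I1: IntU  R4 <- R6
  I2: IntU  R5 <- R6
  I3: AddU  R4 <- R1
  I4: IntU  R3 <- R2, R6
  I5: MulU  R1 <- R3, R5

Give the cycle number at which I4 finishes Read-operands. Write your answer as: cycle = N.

1) issue 1, read 2, done 3, write 4
2) issue 5, read 6, done 7, write 8  <struct: IntU busy until I1 writes@4>
3) issue 6, read 7, done 9, write 10
4) issue 9, read 10, done 11, write 12  <struct: IntU busy until I2 writes@8>
5) issue 10, read 13, done 16, write 17  <RAW R3: wait I4 write@12>

cycle = 10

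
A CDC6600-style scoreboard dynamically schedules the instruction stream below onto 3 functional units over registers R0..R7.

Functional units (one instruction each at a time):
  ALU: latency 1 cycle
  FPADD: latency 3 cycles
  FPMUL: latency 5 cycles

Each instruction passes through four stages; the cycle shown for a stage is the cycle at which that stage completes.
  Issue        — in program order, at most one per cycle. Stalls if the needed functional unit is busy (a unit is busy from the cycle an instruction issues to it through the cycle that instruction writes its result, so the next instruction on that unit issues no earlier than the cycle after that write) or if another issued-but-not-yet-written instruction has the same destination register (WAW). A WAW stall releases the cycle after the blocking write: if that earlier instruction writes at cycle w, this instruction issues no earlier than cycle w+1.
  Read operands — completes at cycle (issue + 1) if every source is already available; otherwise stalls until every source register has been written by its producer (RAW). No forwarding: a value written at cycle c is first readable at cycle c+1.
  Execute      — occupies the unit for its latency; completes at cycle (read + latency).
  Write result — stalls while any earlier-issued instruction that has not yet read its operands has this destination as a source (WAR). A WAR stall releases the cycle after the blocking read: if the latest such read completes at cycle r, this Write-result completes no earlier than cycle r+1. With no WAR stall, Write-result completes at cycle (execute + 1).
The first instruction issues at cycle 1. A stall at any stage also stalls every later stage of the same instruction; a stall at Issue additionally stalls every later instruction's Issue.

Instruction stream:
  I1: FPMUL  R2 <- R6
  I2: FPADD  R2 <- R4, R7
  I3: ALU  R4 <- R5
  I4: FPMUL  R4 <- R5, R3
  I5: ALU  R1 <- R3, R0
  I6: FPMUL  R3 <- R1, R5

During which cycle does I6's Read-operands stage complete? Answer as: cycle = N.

  I1 | 1 | 2 | 7 | 8
  I2 | 9 | 10 | 13 | 14   WAW R2: wait I1 write@8
  I3 | 10 | 11 | 12 | 13
  I4 | 14 | 15 | 20 | 21   WAW R4: wait I3 write@13
  I5 | 15 | 16 | 17 | 18
  I6 | 22 | 23 | 28 | 29   struct: FPMUL busy until I4 writes@21

cycle = 23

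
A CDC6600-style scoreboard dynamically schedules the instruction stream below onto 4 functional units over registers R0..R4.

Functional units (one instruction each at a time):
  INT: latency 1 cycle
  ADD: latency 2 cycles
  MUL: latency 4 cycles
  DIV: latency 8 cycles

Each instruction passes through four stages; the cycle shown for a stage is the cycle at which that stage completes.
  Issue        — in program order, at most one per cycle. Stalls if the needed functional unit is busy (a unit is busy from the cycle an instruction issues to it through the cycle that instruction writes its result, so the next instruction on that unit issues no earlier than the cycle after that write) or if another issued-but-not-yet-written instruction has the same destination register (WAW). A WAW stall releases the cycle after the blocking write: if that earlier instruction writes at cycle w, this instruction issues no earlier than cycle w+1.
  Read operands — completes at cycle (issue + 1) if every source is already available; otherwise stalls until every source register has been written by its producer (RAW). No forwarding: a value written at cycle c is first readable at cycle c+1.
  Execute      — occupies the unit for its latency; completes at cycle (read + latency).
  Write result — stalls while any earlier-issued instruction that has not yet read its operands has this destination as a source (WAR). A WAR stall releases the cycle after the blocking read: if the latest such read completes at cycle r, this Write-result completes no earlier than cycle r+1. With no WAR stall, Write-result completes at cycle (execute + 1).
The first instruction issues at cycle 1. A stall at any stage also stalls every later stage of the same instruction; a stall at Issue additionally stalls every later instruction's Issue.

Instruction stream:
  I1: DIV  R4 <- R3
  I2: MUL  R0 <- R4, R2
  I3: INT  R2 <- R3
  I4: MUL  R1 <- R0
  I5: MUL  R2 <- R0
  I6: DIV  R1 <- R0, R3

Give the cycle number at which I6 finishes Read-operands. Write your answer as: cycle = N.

t=1  I1→DIV
t=2  I1 RO · I2→MUL
t=3  I3→INT
t=4  I3 RO
t=5  I3 EX
t=10  I1 EX
t=11  I1 WR R4
t=12  I2 RO
t=13  I3 WR R2
t=16  I2 EX
t=17  I2 WR R0
t=18  I4→MUL
t=19  I4 RO
t=23  I4 EX
t=24  I4 WR R1
t=25  I5→MUL
t=26  I5 RO · I6→DIV
t=27  I6 RO
t=30  I5 EX
t=31  I5 WR R2
t=35  I6 EX
t=36  I6 WR R1

cycle = 27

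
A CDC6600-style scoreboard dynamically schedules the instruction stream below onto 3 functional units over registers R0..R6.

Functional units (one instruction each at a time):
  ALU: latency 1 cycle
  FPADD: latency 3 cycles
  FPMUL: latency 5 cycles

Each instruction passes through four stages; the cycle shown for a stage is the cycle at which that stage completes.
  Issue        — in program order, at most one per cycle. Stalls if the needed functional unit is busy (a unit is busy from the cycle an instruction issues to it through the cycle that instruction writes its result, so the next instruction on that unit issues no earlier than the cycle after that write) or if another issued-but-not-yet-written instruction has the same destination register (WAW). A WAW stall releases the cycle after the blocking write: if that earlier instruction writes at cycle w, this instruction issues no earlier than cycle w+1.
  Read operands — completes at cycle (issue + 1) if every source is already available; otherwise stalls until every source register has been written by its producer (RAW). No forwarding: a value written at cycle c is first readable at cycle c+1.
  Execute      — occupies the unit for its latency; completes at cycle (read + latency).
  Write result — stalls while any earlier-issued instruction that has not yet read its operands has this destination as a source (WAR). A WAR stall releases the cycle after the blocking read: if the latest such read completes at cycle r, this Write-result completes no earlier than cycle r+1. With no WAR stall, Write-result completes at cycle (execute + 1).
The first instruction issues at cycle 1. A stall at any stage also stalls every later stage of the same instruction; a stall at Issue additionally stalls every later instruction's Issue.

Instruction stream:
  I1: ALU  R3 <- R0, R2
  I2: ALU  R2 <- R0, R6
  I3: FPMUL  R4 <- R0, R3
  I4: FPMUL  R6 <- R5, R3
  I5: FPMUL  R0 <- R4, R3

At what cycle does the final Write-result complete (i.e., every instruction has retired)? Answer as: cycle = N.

cycle = 29

I1 -> (1, 2, 3, 4)
I2 -> (5, 6, 7, 8)  // struct: ALU busy until I1 writes@4
I3 -> (6, 7, 12, 13)
I4 -> (14, 15, 20, 21)  // struct: FPMUL busy until I3 writes@13
I5 -> (22, 23, 28, 29)  // struct: FPMUL busy until I4 writes@21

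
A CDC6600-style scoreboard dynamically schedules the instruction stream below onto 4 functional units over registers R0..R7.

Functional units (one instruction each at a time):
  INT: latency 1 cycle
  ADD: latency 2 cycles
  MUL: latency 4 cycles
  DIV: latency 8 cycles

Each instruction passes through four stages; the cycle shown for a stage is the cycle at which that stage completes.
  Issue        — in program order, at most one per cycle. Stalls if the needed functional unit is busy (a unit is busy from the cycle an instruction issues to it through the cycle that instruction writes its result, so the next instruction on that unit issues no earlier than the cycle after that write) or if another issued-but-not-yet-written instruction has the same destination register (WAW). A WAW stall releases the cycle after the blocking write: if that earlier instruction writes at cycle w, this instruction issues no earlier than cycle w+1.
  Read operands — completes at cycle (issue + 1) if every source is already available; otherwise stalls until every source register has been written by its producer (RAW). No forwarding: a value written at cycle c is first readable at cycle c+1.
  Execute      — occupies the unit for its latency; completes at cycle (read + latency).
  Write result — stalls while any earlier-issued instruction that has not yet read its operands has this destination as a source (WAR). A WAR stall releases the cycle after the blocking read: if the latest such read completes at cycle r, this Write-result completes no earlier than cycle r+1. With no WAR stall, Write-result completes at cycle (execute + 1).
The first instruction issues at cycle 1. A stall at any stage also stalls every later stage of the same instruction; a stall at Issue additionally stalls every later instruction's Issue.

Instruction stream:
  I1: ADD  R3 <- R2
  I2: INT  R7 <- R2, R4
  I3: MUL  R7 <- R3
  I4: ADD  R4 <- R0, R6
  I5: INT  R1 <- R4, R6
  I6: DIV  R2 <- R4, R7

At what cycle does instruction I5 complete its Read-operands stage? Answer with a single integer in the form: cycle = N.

cycle = 12

  I1 | 1 | 2 | 4 | 5
  I2 | 2 | 3 | 4 | 5
  I3 | 6 | 7 | 11 | 12   WAW R7: wait I2 write@5
  I4 | 7 | 8 | 10 | 11
  I5 | 8 | 12 | 13 | 14   RAW R4: wait I4 write@11
  I6 | 9 | 13 | 21 | 22   RAW R7: wait I3 write@12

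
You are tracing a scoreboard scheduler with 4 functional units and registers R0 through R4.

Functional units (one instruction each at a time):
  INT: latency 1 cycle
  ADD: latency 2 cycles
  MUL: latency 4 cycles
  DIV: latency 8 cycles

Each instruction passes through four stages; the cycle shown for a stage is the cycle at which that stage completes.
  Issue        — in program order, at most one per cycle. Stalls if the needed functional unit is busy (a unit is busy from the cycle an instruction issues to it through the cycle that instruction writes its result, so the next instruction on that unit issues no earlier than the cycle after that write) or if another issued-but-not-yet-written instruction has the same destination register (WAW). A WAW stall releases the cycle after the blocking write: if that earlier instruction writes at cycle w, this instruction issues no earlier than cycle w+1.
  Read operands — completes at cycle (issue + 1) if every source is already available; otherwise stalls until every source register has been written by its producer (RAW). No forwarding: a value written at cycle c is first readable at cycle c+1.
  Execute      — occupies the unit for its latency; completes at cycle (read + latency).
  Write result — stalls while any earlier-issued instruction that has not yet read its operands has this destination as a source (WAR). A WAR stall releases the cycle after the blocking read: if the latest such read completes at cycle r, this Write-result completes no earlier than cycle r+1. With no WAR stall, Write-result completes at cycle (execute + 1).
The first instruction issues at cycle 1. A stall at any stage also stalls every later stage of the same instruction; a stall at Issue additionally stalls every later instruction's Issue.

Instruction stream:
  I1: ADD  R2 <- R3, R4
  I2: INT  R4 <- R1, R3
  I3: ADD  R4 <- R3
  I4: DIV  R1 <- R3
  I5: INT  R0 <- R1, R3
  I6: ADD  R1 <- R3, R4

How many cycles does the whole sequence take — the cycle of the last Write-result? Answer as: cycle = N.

cycle = 22

c1: I1→ADD
c2: I1 RO; I2→INT
c3: I2 RO
c4: I1 EX; I2 EX
c5: I1 WR R2; I2 WR R4
c6: I3→ADD
c7: I3 RO; I4→DIV
c8: I4 RO; I5→INT
c9: I3 EX
c10: I3 WR R4
c16: I4 EX
c17: I4 WR R1
c18: I5 RO; I6→ADD
c19: I5 EX; I6 RO
c20: I5 WR R0
c21: I6 EX
c22: I6 WR R1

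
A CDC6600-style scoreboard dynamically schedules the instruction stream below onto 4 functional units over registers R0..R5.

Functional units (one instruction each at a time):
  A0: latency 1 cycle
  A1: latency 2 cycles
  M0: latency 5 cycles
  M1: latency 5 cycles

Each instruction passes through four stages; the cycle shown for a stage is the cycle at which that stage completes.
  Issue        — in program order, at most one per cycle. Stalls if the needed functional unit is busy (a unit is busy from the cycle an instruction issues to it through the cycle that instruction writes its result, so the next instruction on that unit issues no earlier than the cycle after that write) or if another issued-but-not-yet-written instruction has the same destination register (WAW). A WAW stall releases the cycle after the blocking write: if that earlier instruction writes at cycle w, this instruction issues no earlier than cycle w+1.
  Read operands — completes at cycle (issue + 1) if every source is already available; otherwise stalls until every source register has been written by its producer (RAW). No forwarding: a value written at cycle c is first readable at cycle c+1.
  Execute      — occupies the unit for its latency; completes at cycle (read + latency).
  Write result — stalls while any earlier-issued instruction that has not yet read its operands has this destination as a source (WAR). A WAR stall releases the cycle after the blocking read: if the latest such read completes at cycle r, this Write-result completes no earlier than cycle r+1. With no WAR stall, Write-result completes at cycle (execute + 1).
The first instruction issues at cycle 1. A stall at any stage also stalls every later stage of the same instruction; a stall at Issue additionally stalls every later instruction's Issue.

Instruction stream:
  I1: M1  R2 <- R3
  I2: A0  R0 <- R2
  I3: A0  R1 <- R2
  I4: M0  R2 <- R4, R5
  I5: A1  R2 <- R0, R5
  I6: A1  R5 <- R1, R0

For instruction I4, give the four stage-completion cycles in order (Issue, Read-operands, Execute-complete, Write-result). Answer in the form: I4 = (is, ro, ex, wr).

I1: IS=1 RO=2 EX=7 WR=8
I2: IS=2 RO=9 EX=10 WR=11  [RAW R2: wait I1 write@8]
I3: IS=12 RO=13 EX=14 WR=15  [struct: A0 busy until I2 writes@11]
I4: IS=13 RO=14 EX=19 WR=20
I5: IS=21 RO=22 EX=24 WR=25  [WAW R2: wait I4 write@20]
I6: IS=26 RO=27 EX=29 WR=30  [struct: A1 busy until I5 writes@25]

I4 = (13, 14, 19, 20)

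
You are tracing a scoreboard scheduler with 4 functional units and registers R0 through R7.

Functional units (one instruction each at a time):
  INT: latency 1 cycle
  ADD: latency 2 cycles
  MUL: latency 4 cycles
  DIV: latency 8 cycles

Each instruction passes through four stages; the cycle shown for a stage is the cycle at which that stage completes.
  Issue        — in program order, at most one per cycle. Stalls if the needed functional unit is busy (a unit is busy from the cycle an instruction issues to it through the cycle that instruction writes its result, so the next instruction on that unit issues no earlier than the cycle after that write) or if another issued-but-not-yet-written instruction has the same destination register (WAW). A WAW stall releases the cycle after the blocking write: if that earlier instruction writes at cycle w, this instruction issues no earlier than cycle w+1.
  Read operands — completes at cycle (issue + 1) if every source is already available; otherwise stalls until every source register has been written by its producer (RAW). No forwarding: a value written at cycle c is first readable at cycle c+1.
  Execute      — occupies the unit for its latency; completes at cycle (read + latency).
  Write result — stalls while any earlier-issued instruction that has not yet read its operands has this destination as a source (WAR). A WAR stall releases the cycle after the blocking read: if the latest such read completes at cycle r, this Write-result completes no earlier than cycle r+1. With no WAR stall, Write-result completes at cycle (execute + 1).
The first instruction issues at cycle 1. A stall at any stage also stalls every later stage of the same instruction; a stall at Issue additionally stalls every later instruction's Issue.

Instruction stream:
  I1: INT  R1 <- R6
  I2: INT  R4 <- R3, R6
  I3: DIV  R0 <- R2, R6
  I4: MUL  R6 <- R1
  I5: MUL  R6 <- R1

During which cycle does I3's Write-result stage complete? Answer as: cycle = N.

[1] issue I1 (INT)
[2] I1 read-ops
[3] I1 finished on INT
[4] I1→R1
[5] issue I2 (INT)
[6] I2 read-ops · issue I3 (DIV)
[7] I2 finished on INT · I3 read-ops · issue I4 (MUL)
[8] I2→R4 · I4 read-ops
[12] I4 finished on MUL
[13] I4→R6
[14] issue I5 (MUL)
[15] I3 finished on DIV · I5 read-ops
[16] I3→R0
[19] I5 finished on MUL
[20] I5→R6

cycle = 16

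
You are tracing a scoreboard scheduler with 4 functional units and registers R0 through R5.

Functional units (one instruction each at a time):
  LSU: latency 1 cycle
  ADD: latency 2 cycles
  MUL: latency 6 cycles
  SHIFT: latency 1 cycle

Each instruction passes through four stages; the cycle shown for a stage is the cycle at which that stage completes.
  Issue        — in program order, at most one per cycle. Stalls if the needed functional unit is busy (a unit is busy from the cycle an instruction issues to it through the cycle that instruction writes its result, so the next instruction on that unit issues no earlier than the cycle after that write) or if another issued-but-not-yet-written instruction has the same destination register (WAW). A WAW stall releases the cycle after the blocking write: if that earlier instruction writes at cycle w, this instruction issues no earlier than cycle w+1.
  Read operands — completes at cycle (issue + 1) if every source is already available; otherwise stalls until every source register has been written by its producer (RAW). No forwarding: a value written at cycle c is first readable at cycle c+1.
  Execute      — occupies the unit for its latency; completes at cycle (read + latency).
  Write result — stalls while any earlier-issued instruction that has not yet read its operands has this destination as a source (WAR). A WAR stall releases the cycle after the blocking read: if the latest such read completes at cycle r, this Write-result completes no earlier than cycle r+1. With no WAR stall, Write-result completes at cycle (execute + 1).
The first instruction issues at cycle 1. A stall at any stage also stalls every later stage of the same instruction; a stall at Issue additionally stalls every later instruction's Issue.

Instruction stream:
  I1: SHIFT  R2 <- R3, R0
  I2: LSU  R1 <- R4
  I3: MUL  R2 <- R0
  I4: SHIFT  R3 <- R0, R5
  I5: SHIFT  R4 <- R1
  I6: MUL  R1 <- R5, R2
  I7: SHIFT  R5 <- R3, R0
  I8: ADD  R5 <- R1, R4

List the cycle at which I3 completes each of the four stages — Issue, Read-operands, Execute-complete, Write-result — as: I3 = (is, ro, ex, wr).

I3 = (5, 6, 12, 13)

cycle 1: I1→SHIFT
cycle 2: I1 RO | I2→LSU
cycle 3: I1 EX | I2 RO
cycle 4: I1 WR R2 | I2 EX
cycle 5: I2 WR R1 | I3→MUL
cycle 6: I3 RO | I4→SHIFT
cycle 7: I4 RO
cycle 8: I4 EX
cycle 9: I4 WR R3
cycle 10: I5→SHIFT
cycle 11: I5 RO
cycle 12: I3 EX | I5 EX
cycle 13: I3 WR R2 | I5 WR R4
cycle 14: I6→MUL
cycle 15: I6 RO | I7→SHIFT
cycle 16: I7 RO
cycle 17: I7 EX
cycle 18: I7 WR R5
cycle 19: I8→ADD
cycle 21: I6 EX
cycle 22: I6 WR R1
cycle 23: I8 RO
cycle 25: I8 EX
cycle 26: I8 WR R5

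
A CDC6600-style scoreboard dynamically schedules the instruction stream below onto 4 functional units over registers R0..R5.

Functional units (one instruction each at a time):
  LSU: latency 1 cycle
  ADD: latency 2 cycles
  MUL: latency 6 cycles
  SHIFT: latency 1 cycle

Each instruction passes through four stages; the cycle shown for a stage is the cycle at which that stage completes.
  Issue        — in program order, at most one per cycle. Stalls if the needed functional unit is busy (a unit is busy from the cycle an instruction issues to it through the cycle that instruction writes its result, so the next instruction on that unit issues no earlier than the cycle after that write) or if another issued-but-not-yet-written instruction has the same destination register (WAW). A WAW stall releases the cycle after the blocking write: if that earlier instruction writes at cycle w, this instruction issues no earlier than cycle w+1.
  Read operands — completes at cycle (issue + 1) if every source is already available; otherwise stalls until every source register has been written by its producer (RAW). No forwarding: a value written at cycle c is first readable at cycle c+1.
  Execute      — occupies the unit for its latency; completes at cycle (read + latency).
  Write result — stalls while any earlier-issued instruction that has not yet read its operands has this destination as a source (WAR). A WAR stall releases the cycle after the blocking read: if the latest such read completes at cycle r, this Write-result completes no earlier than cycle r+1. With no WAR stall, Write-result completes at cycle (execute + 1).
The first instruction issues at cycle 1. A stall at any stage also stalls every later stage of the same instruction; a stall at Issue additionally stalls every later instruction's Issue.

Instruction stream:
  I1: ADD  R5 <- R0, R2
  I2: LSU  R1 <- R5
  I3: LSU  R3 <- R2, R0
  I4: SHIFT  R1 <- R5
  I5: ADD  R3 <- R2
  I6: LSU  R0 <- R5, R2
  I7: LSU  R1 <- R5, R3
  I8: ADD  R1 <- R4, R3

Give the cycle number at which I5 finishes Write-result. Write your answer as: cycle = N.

[I1] 1/2/4/5
[I2] 2/6/7/8  (RAW R5: wait I1 write@5)
[I3] 9/10/11/12  (struct: LSU busy until I2 writes@8)
[I4] 10/11/12/13
[I5] 13/14/16/17  (WAW R3: wait I3 write@12)
[I6] 14/15/16/17
[I7] 18/19/20/21  (struct: LSU busy until I6 writes@17)
[I8] 22/23/25/26  (WAW R1: wait I7 write@21)

cycle = 17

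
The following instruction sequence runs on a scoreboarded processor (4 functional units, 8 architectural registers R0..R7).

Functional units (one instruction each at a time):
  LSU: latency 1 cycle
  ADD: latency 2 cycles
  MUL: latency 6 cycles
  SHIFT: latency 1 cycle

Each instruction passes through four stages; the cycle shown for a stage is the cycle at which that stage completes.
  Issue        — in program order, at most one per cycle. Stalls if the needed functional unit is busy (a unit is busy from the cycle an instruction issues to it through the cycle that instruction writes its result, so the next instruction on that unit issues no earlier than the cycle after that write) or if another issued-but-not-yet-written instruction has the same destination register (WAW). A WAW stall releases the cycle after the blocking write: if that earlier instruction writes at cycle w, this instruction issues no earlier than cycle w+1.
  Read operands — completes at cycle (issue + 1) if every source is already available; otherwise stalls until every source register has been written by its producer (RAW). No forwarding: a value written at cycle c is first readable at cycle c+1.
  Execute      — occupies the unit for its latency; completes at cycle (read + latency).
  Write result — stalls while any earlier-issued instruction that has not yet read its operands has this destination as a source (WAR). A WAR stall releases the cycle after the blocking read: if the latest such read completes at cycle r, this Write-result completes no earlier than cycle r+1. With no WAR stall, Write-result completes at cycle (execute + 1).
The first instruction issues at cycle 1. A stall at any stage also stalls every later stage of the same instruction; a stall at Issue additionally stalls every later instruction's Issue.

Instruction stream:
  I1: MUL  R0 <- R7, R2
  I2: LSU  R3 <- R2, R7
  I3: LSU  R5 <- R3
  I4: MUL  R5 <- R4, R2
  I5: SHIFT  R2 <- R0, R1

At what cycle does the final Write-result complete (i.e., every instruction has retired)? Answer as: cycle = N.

t=1  I1 dispatched to MUL
t=2  I1 operands ready | I2 dispatched to LSU
t=3  I2 operands ready
t=4  I2 complete
t=5  R3←I2
t=6  I3 dispatched to LSU
t=7  I3 operands ready
t=8  I1 complete | I3 complete
t=9  R0←I1 | R5←I3
t=10  I4 dispatched to MUL
t=11  I4 operands ready | I5 dispatched to SHIFT
t=12  I5 operands ready
t=13  I5 complete
t=14  R2←I5
t=17  I4 complete
t=18  R5←I4

cycle = 18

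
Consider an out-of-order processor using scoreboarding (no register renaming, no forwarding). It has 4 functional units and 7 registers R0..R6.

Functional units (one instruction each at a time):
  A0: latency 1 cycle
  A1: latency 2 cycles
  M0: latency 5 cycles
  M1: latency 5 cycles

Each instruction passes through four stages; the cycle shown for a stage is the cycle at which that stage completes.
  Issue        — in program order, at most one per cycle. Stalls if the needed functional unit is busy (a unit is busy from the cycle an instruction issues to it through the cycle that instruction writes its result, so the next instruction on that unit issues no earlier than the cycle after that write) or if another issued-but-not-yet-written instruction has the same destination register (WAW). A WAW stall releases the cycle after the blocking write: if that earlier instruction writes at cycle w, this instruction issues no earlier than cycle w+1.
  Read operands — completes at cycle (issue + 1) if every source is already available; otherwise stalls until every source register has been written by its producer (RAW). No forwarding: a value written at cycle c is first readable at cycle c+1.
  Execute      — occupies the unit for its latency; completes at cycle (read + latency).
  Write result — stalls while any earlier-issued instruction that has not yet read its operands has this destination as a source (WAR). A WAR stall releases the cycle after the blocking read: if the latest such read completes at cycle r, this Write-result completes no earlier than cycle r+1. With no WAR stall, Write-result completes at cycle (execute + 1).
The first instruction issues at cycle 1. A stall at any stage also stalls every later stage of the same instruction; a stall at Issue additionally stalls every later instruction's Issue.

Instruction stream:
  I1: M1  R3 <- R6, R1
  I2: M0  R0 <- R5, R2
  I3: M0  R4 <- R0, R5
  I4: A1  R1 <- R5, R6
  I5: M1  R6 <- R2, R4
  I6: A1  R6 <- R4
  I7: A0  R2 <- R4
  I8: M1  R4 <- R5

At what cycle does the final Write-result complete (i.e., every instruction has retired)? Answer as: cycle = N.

1) issue 1, read 2, done 7, write 8
2) issue 2, read 3, done 8, write 9
3) issue 10, read 11, done 16, write 17  <struct: M0 busy until I2 writes@9>
4) issue 11, read 12, done 14, write 15
5) issue 12, read 18, done 23, write 24  <RAW R4: wait I3 write@17>
6) issue 25, read 26, done 28, write 29  <WAW R6: wait I5 write@24>
7) issue 26, read 27, done 28, write 29
8) issue 27, read 28, done 33, write 34

cycle = 34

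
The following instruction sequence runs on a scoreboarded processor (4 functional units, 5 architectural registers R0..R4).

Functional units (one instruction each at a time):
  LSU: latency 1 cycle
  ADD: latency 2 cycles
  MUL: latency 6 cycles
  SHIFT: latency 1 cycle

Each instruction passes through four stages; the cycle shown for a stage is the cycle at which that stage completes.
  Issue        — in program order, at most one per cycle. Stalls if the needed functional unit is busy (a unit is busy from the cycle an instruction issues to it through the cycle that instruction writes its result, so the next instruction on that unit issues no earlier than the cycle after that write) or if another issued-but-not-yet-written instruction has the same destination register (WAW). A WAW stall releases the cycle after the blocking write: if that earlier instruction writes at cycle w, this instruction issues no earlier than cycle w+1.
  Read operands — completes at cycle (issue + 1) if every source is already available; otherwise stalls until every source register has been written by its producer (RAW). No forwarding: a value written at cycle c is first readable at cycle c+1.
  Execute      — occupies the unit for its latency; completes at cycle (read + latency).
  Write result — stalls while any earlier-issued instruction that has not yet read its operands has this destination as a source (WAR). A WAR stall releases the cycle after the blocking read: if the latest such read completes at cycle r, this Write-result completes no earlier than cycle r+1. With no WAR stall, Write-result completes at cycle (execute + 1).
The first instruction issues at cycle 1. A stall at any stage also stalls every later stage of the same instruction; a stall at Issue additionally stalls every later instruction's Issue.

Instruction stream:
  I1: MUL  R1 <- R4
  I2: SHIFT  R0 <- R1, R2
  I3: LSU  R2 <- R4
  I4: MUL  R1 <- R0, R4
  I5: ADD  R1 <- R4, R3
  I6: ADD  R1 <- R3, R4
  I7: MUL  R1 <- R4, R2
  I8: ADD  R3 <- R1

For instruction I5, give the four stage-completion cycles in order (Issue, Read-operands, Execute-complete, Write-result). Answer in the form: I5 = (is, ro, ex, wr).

I5 = (21, 22, 24, 25)

I1  is:1  ro:2  ex:8  wr:9
I2  is:2  ro:10  ex:11  wr:12  — RAW R1: wait I1 write@9
I3  is:3  ro:4  ex:5  wr:11  — WAR R2: wait I2 read@10
I4  is:10  ro:13  ex:19  wr:20  — struct: MUL busy until I1 writes@9, RAW R0: wait I2 write@12
I5  is:21  ro:22  ex:24  wr:25  — WAW R1: wait I4 write@20
I6  is:26  ro:27  ex:29  wr:30  — struct: ADD busy until I5 writes@25
I7  is:31  ro:32  ex:38  wr:39  — WAW R1: wait I6 write@30
I8  is:32  ro:40  ex:42  wr:43  — RAW R1: wait I7 write@39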